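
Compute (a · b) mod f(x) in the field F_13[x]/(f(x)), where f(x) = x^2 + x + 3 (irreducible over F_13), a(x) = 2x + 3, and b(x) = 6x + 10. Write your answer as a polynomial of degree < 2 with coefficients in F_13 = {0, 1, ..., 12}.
a · b ≡ 7 (mod f(x))

Multiply in F_13[x]: a(x)·b(x) = (2x + 3)·(6x + 10) = 12x^2 + 12x + 4. This has degree ≥ 2, so divide by f(x) over F_13: 12x^2 + 12x + 4 = (12)·(x^2 + x + 3) + (7). Hence a·b ≡ 7 (mod f). (F_13[x]/(f) is a field with 13^2 = 169 elements since f is irreducible of degree 2.)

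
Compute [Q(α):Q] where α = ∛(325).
[Q(α):Q] = 3

The minimal polynomial of α is x^3 - 325, irreducible over Q since 325 is not a perfect cube (so x^3 - 325 has no rational root). Hence [Q(α):Q] = deg(m_α) = 3.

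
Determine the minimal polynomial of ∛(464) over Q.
m_α(x) = x^3 - 464

α satisfies α^3 = 464, so x^3 - 464 annihilates α. By the rational root test, a rational root p/q (in lowest terms) of x^3 - 464 would satisfy p^3 = 464 q^3, forcing q = 1 and p^3 = 464; but 464 is not a perfect cube, contradiction. A monic cubic over Q with no rational root is irreducible (any nontrivial factorization would include a linear factor). Hence x^3 - 464 is the minimal polynomial of α, and in particular [Q(α):Q] = 3.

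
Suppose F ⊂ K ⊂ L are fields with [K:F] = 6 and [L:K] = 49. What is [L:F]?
[L:F] = 294

The tower law says that for any tower of field extensions F ⊂ K ⊂ L with finite degrees, [L:F] = [L:K] · [K:F]. Here this gives [L:F] = 49 · 6 = 294.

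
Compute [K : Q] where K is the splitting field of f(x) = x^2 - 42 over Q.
[K : Q] = 2

f(x) = x^2 - 42 factors as (x - √42)(x + √42). The splitting field is K = Q(√42). Since 42 is squarefree and > 1, it is not a perfect square, so x^2 - 42 is irreducible over Q and [Q(√42) : Q] = 2. Hence [K : Q] = 2.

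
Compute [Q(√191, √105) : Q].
[Q(√191, √105) : Q] = 4

[Q(√191):Q] = 2 (min poly x^2 - 191, irreducible since 191 is squarefree > 1). For the top step, suppose √105 ∈ Q(√191), say √105 = c + d√191 with c, d ∈ Q. Squaring: 105 = c^2 + 191d^2 + 2cd√191. Since √191 ∉ Q this forces 2cd = 0. If d = 0 then √105 = c ∈ Q, contradicting 105 squarefree > 1. If c = 0 then 105 = 191d^2, so 191·105 = (191d)^2 is a perfect square in Q — but 191·105 = 20055 is not a perfect square (since 191 and 105 are distinct squarefree integers). Contradiction. Hence √105 ∉ Q(√191), so x^2 - 105 stays irreducible over Q(√191) and [Q(√191, √105) : Q(√191)] = 2. By the tower law, [Q(√191, √105) : Q] = 2 · 2 = 4.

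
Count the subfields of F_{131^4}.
F_{131^4} has 3 subfields

The subfields of F_{p^n} are exactly the fields F_{p^d} for d | n (each is the fixed field of the unique index-d subgroup of Gal(F_{p^n}/F_p) ≅ Z/nZ). The divisors of n = 4 are {1, 2, 4}, giving 3 subfields: F_{131^1}, F_{131^2}, F_{131^4}.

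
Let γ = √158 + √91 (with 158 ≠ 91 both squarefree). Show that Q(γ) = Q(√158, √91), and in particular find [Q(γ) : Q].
[Q(γ) : Q] = 4 (equivalently, Q(γ) = Q(√158, √91))

Obviously Q(γ) ⊆ Q(√158, √91), and [Q(√158, √91):Q] = 4 (since 158, 91 are distinct squarefree integers > 1 with 14378 not a perfect square). To show equality we compute the minimal polynomial of γ. From γ = √158 + √91: γ^2 = 158 + 2√(14378) + 91 = 249 + 2√(14378), so γ^2 - 249 = 2√(14378); squaring, (γ^2 - 249)^2 = 4·14378, i.e. γ^4 - 498γ^2 + 62001 - 57512 = 0, i.e. γ^4 - 498γ^2 + 4489 = 0. So γ is a root of x^4 - 498x^2 + 4489. This polynomial is irreducible over Q: it has no rational root (each ±√158 ± √91 is irrational), and any factorization into two quadratics over Q would force √(14378) ∈ Q (pairing opposite roots) or √158, √91 ∈ Q (other pairings), all impossible. Hence [Q(γ):Q] = 4 = [Q(√158, √91):Q], so Q(γ) = Q(√158, √91).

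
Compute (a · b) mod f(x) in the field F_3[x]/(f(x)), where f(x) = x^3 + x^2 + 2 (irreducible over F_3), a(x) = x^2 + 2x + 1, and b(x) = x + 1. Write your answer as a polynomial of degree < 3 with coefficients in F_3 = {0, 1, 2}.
a · b ≡ 2x^2 + 2 (mod f(x))

Multiply in F_3[x]: a(x)·b(x) = (x^2 + 2x + 1)·(x + 1) = x^3 + 1. This has degree ≥ 3, so divide by f(x) over F_3: x^3 + 1 = (1)·(x^3 + x^2 + 2) + (2x^2 + 2). Hence a·b ≡ 2x^2 + 2 (mod f). (F_3[x]/(f) is a field with 3^3 = 27 elements since f is irreducible of degree 3.)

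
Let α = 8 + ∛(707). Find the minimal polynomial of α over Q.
m_α(x) = x^3 - 24x^2 + 192x - 1219

Set β = α - 8 = ∛(707), so β^3 = 707. Then (α - 8)^3 - 707 = 0, i.e. α is a root of g(x) = (x - 8)^3 - 707 = x^3 - 24x^2 + 192x - 1219. Since g(x) = h(x - 8) where h(x) = x^3 - 707, and h is irreducible over Q (because 707 is not a perfect cube, so h has no rational root, and a monic cubic with no rational root is irreducible), g is also irreducible (irreducibility is preserved under the substitution x → x - 8). Hence m_α(x) = x^3 - 24x^2 + 192x - 1219.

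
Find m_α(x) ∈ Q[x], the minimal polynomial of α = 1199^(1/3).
m_α(x) = x^3 - 1199

α satisfies α^3 = 1199, so x^3 - 1199 annihilates α. By the rational root test, a rational root p/q (in lowest terms) of x^3 - 1199 would satisfy p^3 = 1199 q^3, forcing q = 1 and p^3 = 1199; but 1199 is not a perfect cube, contradiction. A monic cubic over Q with no rational root is irreducible (any nontrivial factorization would include a linear factor). Hence x^3 - 1199 is the minimal polynomial of α, and in particular [Q(α):Q] = 3.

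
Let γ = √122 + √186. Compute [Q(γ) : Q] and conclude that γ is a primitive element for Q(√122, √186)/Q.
[Q(γ) : Q] = 4 (equivalently, Q(γ) = Q(√122, √186))

Obviously Q(γ) ⊆ Q(√122, √186), and [Q(√122, √186):Q] = 4 (since 122, 186 are distinct squarefree integers > 1 with 22692 not a perfect square). To show equality we compute the minimal polynomial of γ. From γ = √122 + √186: γ^2 = 122 + 2√(22692) + 186 = 308 + 2√(22692), so γ^2 - 308 = 2√(22692); squaring, (γ^2 - 308)^2 = 4·22692, i.e. γ^4 - 616γ^2 + 94864 - 90768 = 0, i.e. γ^4 - 616γ^2 + 4096 = 0. So γ is a root of x^4 - 616x^2 + 4096. This polynomial is irreducible over Q: it has no rational root (each ±√122 ± √186 is irrational), and any factorization into two quadratics over Q would force √(22692) ∈ Q (pairing opposite roots) or √122, √186 ∈ Q (other pairings), all impossible. Hence [Q(γ):Q] = 4 = [Q(√122, √186):Q], so Q(γ) = Q(√122, √186).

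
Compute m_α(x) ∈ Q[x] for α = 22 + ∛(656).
m_α(x) = x^3 - 66x^2 + 1452x - 11304

Set β = α - 22 = ∛(656), so β^3 = 656. Then (α - 22)^3 - 656 = 0, i.e. α is a root of g(x) = (x - 22)^3 - 656 = x^3 - 66x^2 + 1452x - 11304. Since g(x) = h(x - 22) where h(x) = x^3 - 656, and h is irreducible over Q (because 656 is not a perfect cube, so h has no rational root, and a monic cubic with no rational root is irreducible), g is also irreducible (irreducibility is preserved under the substitution x → x - 22). Hence m_α(x) = x^3 - 66x^2 + 1452x - 11304.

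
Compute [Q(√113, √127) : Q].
[Q(√113, √127) : Q] = 4

[Q(√113):Q] = 2 (min poly x^2 - 113, irreducible since 113 is squarefree > 1). For the top step, suppose √127 ∈ Q(√113), say √127 = c + d√113 with c, d ∈ Q. Squaring: 127 = c^2 + 113d^2 + 2cd√113. Since √113 ∉ Q this forces 2cd = 0. If d = 0 then √127 = c ∈ Q, contradicting 127 squarefree > 1. If c = 0 then 127 = 113d^2, so 113·127 = (113d)^2 is a perfect square in Q — but 113·127 = 14351 is not a perfect square (since 113 and 127 are distinct squarefree integers). Contradiction. Hence √127 ∉ Q(√113), so x^2 - 127 stays irreducible over Q(√113) and [Q(√113, √127) : Q(√113)] = 2. By the tower law, [Q(√113, √127) : Q] = 2 · 2 = 4.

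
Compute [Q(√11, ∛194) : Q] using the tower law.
[Q(√11, ∛194) : Q] = 6

Let L = Q(√11, ∛194). Since Q(√11) ⊂ L and [Q(√11):Q] = 2, the tower law gives 2 | [L:Q]. Likewise Q(∛194) ⊂ L with [Q(∛194):Q] = 3 (because 194 is not a perfect cube), so 3 | [L:Q]. As gcd(2,3) = 1, [L:Q] is divisible by 6. Conversely L is generated over Q by √11 and ∛194, so [L:Q] ≤ 2·3 = 6. Therefore [Q(√11, ∛194) : Q] = 6.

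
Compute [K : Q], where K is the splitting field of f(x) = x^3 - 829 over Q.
[K : Q] = 6

The roots of x^3 - 829 are ∛829, ω∛829, ω^2∛829 where ω = e^(2πi/3) is a primitive cube root of unity, so K = Q(∛829, ω). Now [Q(∛829):Q] = 3 (since 829 is not a perfect cube, x^3 - 829 is irreducible) and [Q(ω):Q] = 2. Both 2 and 3 divide [K:Q], and [K:Q] ≤ 3·2 = 6, so [K:Q] = 6. (Equivalently: Q(∛829) ⊂ R but ω ∉ R, so [K : Q(∛829)] = 2.)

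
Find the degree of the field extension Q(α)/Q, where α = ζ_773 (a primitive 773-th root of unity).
[Q(α):Q] = 772

The minimal polynomial of ζ_773 over Q is the 773-th cyclotomic polynomial Φ_773(x), which is irreducible over Q and has degree φ(773) = 772. Hence [Q(α):Q] = φ(773) = 772.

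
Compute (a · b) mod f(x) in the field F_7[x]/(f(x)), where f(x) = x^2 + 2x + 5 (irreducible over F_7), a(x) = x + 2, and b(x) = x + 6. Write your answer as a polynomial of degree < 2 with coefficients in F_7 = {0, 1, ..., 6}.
a · b ≡ 6x (mod f(x))

Multiply in F_7[x]: a(x)·b(x) = (x + 2)·(x + 6) = x^2 + x + 5. This has degree ≥ 2, so divide by f(x) over F_7: x^2 + x + 5 = (1)·(x^2 + 2x + 5) + (6x). Hence a·b ≡ 6x (mod f). (F_7[x]/(f) is a field with 7^2 = 49 elements since f is irreducible of degree 2.)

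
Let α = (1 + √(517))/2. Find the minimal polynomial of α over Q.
m_α(x) = x^2 - x - 129

From 2α - 1 = √(517), squaring gives (2α - 1)^2 = 517, i.e. 4α^2 - 4α + 1 = 517, so α^2 - α + (1 - 517)/4 = 0. Since 517 ≡ 1 (mod 4), (1 - 517)/4 = -129 ∈ Z. The polynomial x^2 - x - 129 has discriminant 1 - 4·(-129) = 517, which is not a perfect square in Q (d = 517 is squarefree and ≠ 1), so x^2 - x - 129 is irreducible over Q. It is the minimal polynomial of α.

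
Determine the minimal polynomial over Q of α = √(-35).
m_α(x) = x^2 + 35

α satisfies α^2 + 35 = 0, so x^2 + 35 annihilates α. Since d = -35 is squarefree and ≠ 1, it is not a perfect square in Q, so x^2 + 35 has no rational root and is therefore irreducible over Q (a degree-2 polynomial over a field is irreducible iff it has no root). Hence m_α(x) = x^2 + 35.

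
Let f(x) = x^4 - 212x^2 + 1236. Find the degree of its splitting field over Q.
[K : Q] = 4

Solving the quadratic in x^2: x^2 = (212 ± √(212^2 - 4·1236))/2 = (212 ± √40000)/2 = (212 ± 200)/2, giving x^2 = 206 or x^2 = 6. So f(x) = (x^2 - 206)(x^2 - 6) and the roots of f are ±√206, ±√6. Hence the splitting field is K = Q(√206, √6). Since 206 and 6 are distinct squarefree integers > 1, their product 1236 is not a perfect square, so √6 ∉ Q(√206). By the tower law [K:Q] = [Q(√206,√6):Q(√206)] · [Q(√206):Q] = 2 · 2 = 4.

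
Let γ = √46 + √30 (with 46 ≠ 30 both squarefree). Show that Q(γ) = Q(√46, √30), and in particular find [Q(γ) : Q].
[Q(γ) : Q] = 4 (equivalently, Q(γ) = Q(√46, √30))

Obviously Q(γ) ⊆ Q(√46, √30), and [Q(√46, √30):Q] = 4 (since 46, 30 are distinct squarefree integers > 1 with 1380 not a perfect square). To show equality we compute the minimal polynomial of γ. From γ = √46 + √30: γ^2 = 46 + 2√(1380) + 30 = 76 + 2√(1380), so γ^2 - 76 = 2√(1380); squaring, (γ^2 - 76)^2 = 4·1380, i.e. γ^4 - 152γ^2 + 5776 - 5520 = 0, i.e. γ^4 - 152γ^2 + 256 = 0. So γ is a root of x^4 - 152x^2 + 256. This polynomial is irreducible over Q: it has no rational root (each ±√46 ± √30 is irrational), and any factorization into two quadratics over Q would force √(1380) ∈ Q (pairing opposite roots) or √46, √30 ∈ Q (other pairings), all impossible. Hence [Q(γ):Q] = 4 = [Q(√46, √30):Q], so Q(γ) = Q(√46, √30).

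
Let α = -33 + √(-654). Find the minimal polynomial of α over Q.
m_α(x) = x^2 + 66x + 1743

From α + 33 = √(-654), squaring gives (α + 33)^2 = -654, i.e. α^2 + 66α + 1089 = -654, so α^2 + 66α + 1743 = 0. The discriminant of x^2 + 66x + 1743 is (66)^2 - 4·(1743) = 4356 - 6972 = -2616, and 4·(-654) is not a perfect square in Q since -654 is squarefree and ≠ 1. Hence x^2 + 66x + 1743 is irreducible over Q and is the minimal polynomial of α.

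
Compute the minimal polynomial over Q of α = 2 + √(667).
m_α(x) = x^2 - 4x - 663

From α - 2 = √(667), squaring gives (α - 2)^2 = 667, i.e. α^2 - 4α + 4 = 667, so α^2 - 4α - 663 = 0. The discriminant of x^2 - 4x - 663 is (-4)^2 - 4·(-663) = 16 + 2652 = 2668, and 4·(667) is not a perfect square in Q since 667 is squarefree and ≠ 1. Hence x^2 - 4x - 663 is irreducible over Q and is the minimal polynomial of α.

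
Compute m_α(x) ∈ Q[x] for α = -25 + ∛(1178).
m_α(x) = x^3 + 75x^2 + 1875x + 14447

Set β = α + 25 = ∛(1178), so β^3 = 1178. Then (α + 25)^3 - 1178 = 0, i.e. α is a root of g(x) = (x + 25)^3 - 1178 = x^3 + 75x^2 + 1875x + 14447. Since g(x) = h(x + 25) where h(x) = x^3 - 1178, and h is irreducible over Q (because 1178 is not a perfect cube, so h has no rational root, and a monic cubic with no rational root is irreducible), g is also irreducible (irreducibility is preserved under the substitution x → x + 25). Hence m_α(x) = x^3 + 75x^2 + 1875x + 14447.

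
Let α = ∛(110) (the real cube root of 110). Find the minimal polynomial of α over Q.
m_α(x) = x^3 - 110

α satisfies α^3 = 110, so x^3 - 110 annihilates α. By the rational root test, a rational root p/q (in lowest terms) of x^3 - 110 would satisfy p^3 = 110 q^3, forcing q = 1 and p^3 = 110; but 110 is not a perfect cube, contradiction. A monic cubic over Q with no rational root is irreducible (any nontrivial factorization would include a linear factor). Hence x^3 - 110 is the minimal polynomial of α, and in particular [Q(α):Q] = 3.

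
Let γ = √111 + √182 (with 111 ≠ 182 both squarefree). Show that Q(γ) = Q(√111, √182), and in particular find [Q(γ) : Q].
[Q(γ) : Q] = 4 (equivalently, Q(γ) = Q(√111, √182))

Obviously Q(γ) ⊆ Q(√111, √182), and [Q(√111, √182):Q] = 4 (since 111, 182 are distinct squarefree integers > 1 with 20202 not a perfect square). To show equality we compute the minimal polynomial of γ. From γ = √111 + √182: γ^2 = 111 + 2√(20202) + 182 = 293 + 2√(20202), so γ^2 - 293 = 2√(20202); squaring, (γ^2 - 293)^2 = 4·20202, i.e. γ^4 - 586γ^2 + 85849 - 80808 = 0, i.e. γ^4 - 586γ^2 + 5041 = 0. So γ is a root of x^4 - 586x^2 + 5041. This polynomial is irreducible over Q: it has no rational root (each ±√111 ± √182 is irrational), and any factorization into two quadratics over Q would force √(20202) ∈ Q (pairing opposite roots) or √111, √182 ∈ Q (other pairings), all impossible. Hence [Q(γ):Q] = 4 = [Q(√111, √182):Q], so Q(γ) = Q(√111, √182).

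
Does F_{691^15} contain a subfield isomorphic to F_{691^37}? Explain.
No: F_{691^37} is not a subfield of F_{691^15}

F_{p^m} embeds in F_{p^n} iff m | n. Here 37 ∤ 15 (since 15 = 0·37 + 15 with remainder 15 ≠ 0), so F_{691^37} is not a subfield of F_{691^15}. Equivalently: if it were, the tower law would give 37 = [F_{691^37}:F_691] dividing [F_{691^15}:F_691] = 15, contradiction.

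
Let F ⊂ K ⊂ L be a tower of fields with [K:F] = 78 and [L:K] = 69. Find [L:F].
[L:F] = 5382

The tower law says that for any tower of field extensions F ⊂ K ⊂ L with finite degrees, [L:F] = [L:K] · [K:F]. Here this gives [L:F] = 69 · 78 = 5382.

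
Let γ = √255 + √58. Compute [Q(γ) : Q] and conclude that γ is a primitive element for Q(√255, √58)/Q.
[Q(γ) : Q] = 4 (equivalently, Q(γ) = Q(√255, √58))

Obviously Q(γ) ⊆ Q(√255, √58), and [Q(√255, √58):Q] = 4 (since 255, 58 are distinct squarefree integers > 1 with 14790 not a perfect square). To show equality we compute the minimal polynomial of γ. From γ = √255 + √58: γ^2 = 255 + 2√(14790) + 58 = 313 + 2√(14790), so γ^2 - 313 = 2√(14790); squaring, (γ^2 - 313)^2 = 4·14790, i.e. γ^4 - 626γ^2 + 97969 - 59160 = 0, i.e. γ^4 - 626γ^2 + 38809 = 0. So γ is a root of x^4 - 626x^2 + 38809. This polynomial is irreducible over Q: it has no rational root (each ±√255 ± √58 is irrational), and any factorization into two quadratics over Q would force √(14790) ∈ Q (pairing opposite roots) or √255, √58 ∈ Q (other pairings), all impossible. Hence [Q(γ):Q] = 4 = [Q(√255, √58):Q], so Q(γ) = Q(√255, √58).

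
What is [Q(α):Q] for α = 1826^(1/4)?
[Q(α):Q] = 4

α is a root of x^4 - 1826. By Eisenstein's criterion at the prime p = 2 (which divides the constant term 1826 but p^2 = 4 does not, since 1826 is squarefree), x^4 - 1826 is irreducible over Q. Hence [Q(α):Q] = 4.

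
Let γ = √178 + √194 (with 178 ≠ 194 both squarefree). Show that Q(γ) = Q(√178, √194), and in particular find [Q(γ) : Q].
[Q(γ) : Q] = 4 (equivalently, Q(γ) = Q(√178, √194))

Obviously Q(γ) ⊆ Q(√178, √194), and [Q(√178, √194):Q] = 4 (since 178, 194 are distinct squarefree integers > 1 with 34532 not a perfect square). To show equality we compute the minimal polynomial of γ. From γ = √178 + √194: γ^2 = 178 + 2√(34532) + 194 = 372 + 2√(34532), so γ^2 - 372 = 2√(34532); squaring, (γ^2 - 372)^2 = 4·34532, i.e. γ^4 - 744γ^2 + 138384 - 138128 = 0, i.e. γ^4 - 744γ^2 + 256 = 0. So γ is a root of x^4 - 744x^2 + 256. This polynomial is irreducible over Q: it has no rational root (each ±√178 ± √194 is irrational), and any factorization into two quadratics over Q would force √(34532) ∈ Q (pairing opposite roots) or √178, √194 ∈ Q (other pairings), all impossible. Hence [Q(γ):Q] = 4 = [Q(√178, √194):Q], so Q(γ) = Q(√178, √194).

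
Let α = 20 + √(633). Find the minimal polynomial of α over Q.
m_α(x) = x^2 - 40x - 233

From α - 20 = √(633), squaring gives (α - 20)^2 = 633, i.e. α^2 - 40α + 400 = 633, so α^2 - 40α - 233 = 0. The discriminant of x^2 - 40x - 233 is (-40)^2 - 4·(-233) = 1600 + 932 = 2532, and 4·(633) is not a perfect square in Q since 633 is squarefree and ≠ 1. Hence x^2 - 40x - 233 is irreducible over Q and is the minimal polynomial of α.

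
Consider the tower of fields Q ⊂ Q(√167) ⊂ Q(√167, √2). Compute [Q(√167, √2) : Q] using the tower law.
[Q(√167, √2) : Q] = 4

[Q(√167):Q] = 2 (min poly x^2 - 167, irreducible since 167 is squarefree > 1). For the top step, suppose √2 ∈ Q(√167), say √2 = c + d√167 with c, d ∈ Q. Squaring: 2 = c^2 + 167d^2 + 2cd√167. Since √167 ∉ Q this forces 2cd = 0. If d = 0 then √2 = c ∈ Q, contradicting 2 squarefree > 1. If c = 0 then 2 = 167d^2, so 167·2 = (167d)^2 is a perfect square in Q — but 167·2 = 334 is not a perfect square (since 167 and 2 are distinct squarefree integers). Contradiction. Hence √2 ∉ Q(√167), so x^2 - 2 stays irreducible over Q(√167) and [Q(√167, √2) : Q(√167)] = 2. By the tower law, [Q(√167, √2) : Q] = 2 · 2 = 4.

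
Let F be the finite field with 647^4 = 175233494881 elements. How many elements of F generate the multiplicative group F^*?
There are φ(175233494880) = 40609382400 primitive elements

F_q^* is cyclic of order q - 1 = 175233494880. A cyclic group of order m has exactly φ(m) generators. Here m = 175233494880 = 2^5 · 3^4 · 5 · 17 · 19 · 41 · 1021, so the number of primitive elements is φ(175233494880) = 40609382400.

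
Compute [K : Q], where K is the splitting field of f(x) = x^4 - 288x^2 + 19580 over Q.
[K : Q] = 4

Solving the quadratic in x^2: x^2 = (288 ± √(288^2 - 4·19580))/2 = (288 ± √4624)/2 = (288 ± 68)/2, giving x^2 = 178 or x^2 = 110. So f(x) = (x^2 - 178)(x^2 - 110) and the roots of f are ±√178, ±√110. Hence the splitting field is K = Q(√178, √110). Since 178 and 110 are distinct squarefree integers > 1, their product 19580 is not a perfect square, so √110 ∉ Q(√178). By the tower law [K:Q] = [Q(√178,√110):Q(√178)] · [Q(√178):Q] = 2 · 2 = 4.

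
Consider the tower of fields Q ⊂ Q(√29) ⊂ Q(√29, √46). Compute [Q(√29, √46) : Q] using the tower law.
[Q(√29, √46) : Q] = 4

[Q(√29):Q] = 2 (min poly x^2 - 29, irreducible since 29 is squarefree > 1). For the top step, suppose √46 ∈ Q(√29), say √46 = c + d√29 with c, d ∈ Q. Squaring: 46 = c^2 + 29d^2 + 2cd√29. Since √29 ∉ Q this forces 2cd = 0. If d = 0 then √46 = c ∈ Q, contradicting 46 squarefree > 1. If c = 0 then 46 = 29d^2, so 29·46 = (29d)^2 is a perfect square in Q — but 29·46 = 1334 is not a perfect square (since 29 and 46 are distinct squarefree integers). Contradiction. Hence √46 ∉ Q(√29), so x^2 - 46 stays irreducible over Q(√29) and [Q(√29, √46) : Q(√29)] = 2. By the tower law, [Q(√29, √46) : Q] = 2 · 2 = 4.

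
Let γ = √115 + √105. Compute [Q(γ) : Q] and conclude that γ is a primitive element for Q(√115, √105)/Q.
[Q(γ) : Q] = 4 (equivalently, Q(γ) = Q(√115, √105))

Obviously Q(γ) ⊆ Q(√115, √105), and [Q(√115, √105):Q] = 4 (since 115, 105 are distinct squarefree integers > 1 with 12075 not a perfect square). To show equality we compute the minimal polynomial of γ. From γ = √115 + √105: γ^2 = 115 + 2√(12075) + 105 = 220 + 2√(12075), so γ^2 - 220 = 2√(12075); squaring, (γ^2 - 220)^2 = 4·12075, i.e. γ^4 - 440γ^2 + 48400 - 48300 = 0, i.e. γ^4 - 440γ^2 + 100 = 0. So γ is a root of x^4 - 440x^2 + 100. This polynomial is irreducible over Q: it has no rational root (each ±√115 ± √105 is irrational), and any factorization into two quadratics over Q would force √(12075) ∈ Q (pairing opposite roots) or √115, √105 ∈ Q (other pairings), all impossible. Hence [Q(γ):Q] = 4 = [Q(√115, √105):Q], so Q(γ) = Q(√115, √105).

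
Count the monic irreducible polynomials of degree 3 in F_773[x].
There are 153963048 monic irreducible polynomials of degree 3 over F_773

Each element of F_{773^3} that lies in no proper subfield is a root of exactly one monic irreducible of degree 3 over F_773, and each such polynomial has 3 distinct roots in F_{773^3}. By Möbius inversion the count is N_773(3) = (1/3) Σ_{d|3} μ(3/d) · 773^d = (1/3)(μ(3)·773^1 + μ(1)·773^3) = 461889144/3 = 153963048.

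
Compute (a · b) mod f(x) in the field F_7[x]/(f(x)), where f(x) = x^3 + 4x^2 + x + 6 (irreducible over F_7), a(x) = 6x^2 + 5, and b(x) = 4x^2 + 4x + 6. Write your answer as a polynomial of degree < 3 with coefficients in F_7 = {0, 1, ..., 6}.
a · b ≡ 5x^2 + 4x (mod f(x))

Multiply in F_7[x]: a(x)·b(x) = (6x^2 + 5)·(4x^2 + 4x + 6) = 3x^4 + 3x^3 + 6x + 2. This has degree ≥ 3, so divide by f(x) over F_7: 3x^4 + 3x^3 + 6x + 2 = (3x + 5)·(x^3 + 4x^2 + x + 6) + (5x^2 + 4x). Hence a·b ≡ 5x^2 + 4x (mod f). (F_7[x]/(f) is a field with 7^3 = 343 elements since f is irreducible of degree 3.)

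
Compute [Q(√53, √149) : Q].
[Q(√53, √149) : Q] = 4

[Q(√53):Q] = 2 (min poly x^2 - 53, irreducible since 53 is squarefree > 1). For the top step, suppose √149 ∈ Q(√53), say √149 = c + d√53 with c, d ∈ Q. Squaring: 149 = c^2 + 53d^2 + 2cd√53. Since √53 ∉ Q this forces 2cd = 0. If d = 0 then √149 = c ∈ Q, contradicting 149 squarefree > 1. If c = 0 then 149 = 53d^2, so 53·149 = (53d)^2 is a perfect square in Q — but 53·149 = 7897 is not a perfect square (since 53 and 149 are distinct squarefree integers). Contradiction. Hence √149 ∉ Q(√53), so x^2 - 149 stays irreducible over Q(√53) and [Q(√53, √149) : Q(√53)] = 2. By the tower law, [Q(√53, √149) : Q] = 2 · 2 = 4.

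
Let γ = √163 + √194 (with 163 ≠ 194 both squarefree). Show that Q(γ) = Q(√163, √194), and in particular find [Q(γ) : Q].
[Q(γ) : Q] = 4 (equivalently, Q(γ) = Q(√163, √194))

Obviously Q(γ) ⊆ Q(√163, √194), and [Q(√163, √194):Q] = 4 (since 163, 194 are distinct squarefree integers > 1 with 31622 not a perfect square). To show equality we compute the minimal polynomial of γ. From γ = √163 + √194: γ^2 = 163 + 2√(31622) + 194 = 357 + 2√(31622), so γ^2 - 357 = 2√(31622); squaring, (γ^2 - 357)^2 = 4·31622, i.e. γ^4 - 714γ^2 + 127449 - 126488 = 0, i.e. γ^4 - 714γ^2 + 961 = 0. So γ is a root of x^4 - 714x^2 + 961. This polynomial is irreducible over Q: it has no rational root (each ±√163 ± √194 is irrational), and any factorization into two quadratics over Q would force √(31622) ∈ Q (pairing opposite roots) or √163, √194 ∈ Q (other pairings), all impossible. Hence [Q(γ):Q] = 4 = [Q(√163, √194):Q], so Q(γ) = Q(√163, √194).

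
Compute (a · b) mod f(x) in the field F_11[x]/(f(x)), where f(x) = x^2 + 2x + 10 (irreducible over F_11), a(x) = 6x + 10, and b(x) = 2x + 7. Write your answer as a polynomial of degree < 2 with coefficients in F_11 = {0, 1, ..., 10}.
a · b ≡ 5x + 5 (mod f(x))

Multiply in F_11[x]: a(x)·b(x) = (6x + 10)·(2x + 7) = x^2 + 7x + 4. This has degree ≥ 2, so divide by f(x) over F_11: x^2 + 7x + 4 = (1)·(x^2 + 2x + 10) + (5x + 5). Hence a·b ≡ 5x + 5 (mod f). (F_11[x]/(f) is a field with 11^2 = 121 elements since f is irreducible of degree 2.)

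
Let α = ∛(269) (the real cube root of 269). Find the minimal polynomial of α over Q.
m_α(x) = x^3 - 269

α satisfies α^3 = 269, so x^3 - 269 annihilates α. By the rational root test, a rational root p/q (in lowest terms) of x^3 - 269 would satisfy p^3 = 269 q^3, forcing q = 1 and p^3 = 269; but 269 is not a perfect cube, contradiction. A monic cubic over Q with no rational root is irreducible (any nontrivial factorization would include a linear factor). Hence x^3 - 269 is the minimal polynomial of α, and in particular [Q(α):Q] = 3.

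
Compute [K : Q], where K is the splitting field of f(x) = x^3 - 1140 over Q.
[K : Q] = 6

The roots of x^3 - 1140 are ∛1140, ω∛1140, ω^2∛1140 where ω = e^(2πi/3) is a primitive cube root of unity, so K = Q(∛1140, ω). Now [Q(∛1140):Q] = 3 (since 1140 is not a perfect cube, x^3 - 1140 is irreducible) and [Q(ω):Q] = 2. Both 2 and 3 divide [K:Q], and [K:Q] ≤ 3·2 = 6, so [K:Q] = 6. (Equivalently: Q(∛1140) ⊂ R but ω ∉ R, so [K : Q(∛1140)] = 2.)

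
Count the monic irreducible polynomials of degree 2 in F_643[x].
There are 206403 monic irreducible polynomials of degree 2 over F_643

Each element of F_{643^2} that lies in no proper subfield is a root of exactly one monic irreducible of degree 2 over F_643, and each such polynomial has 2 distinct roots in F_{643^2}. By Möbius inversion the count is N_643(2) = (1/2) Σ_{d|2} μ(2/d) · 643^d = (1/2)(μ(2)·643^1 + μ(1)·643^2) = 412806/2 = 206403.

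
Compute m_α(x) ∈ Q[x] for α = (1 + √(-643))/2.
m_α(x) = x^2 - x + 161

From 2α - 1 = √(-643), squaring gives (2α - 1)^2 = -643, i.e. 4α^2 - 4α + 1 = -643, so α^2 - α + (1 + 643)/4 = 0. Since -643 ≡ 1 (mod 4), (1 + 643)/4 = 161 ∈ Z. The polynomial x^2 - x + 161 has discriminant 1 - 4·(161) = -643, which is not a perfect square in Q (d = -643 is squarefree and ≠ 1), so x^2 - x + 161 is irreducible over Q. It is the minimal polynomial of α.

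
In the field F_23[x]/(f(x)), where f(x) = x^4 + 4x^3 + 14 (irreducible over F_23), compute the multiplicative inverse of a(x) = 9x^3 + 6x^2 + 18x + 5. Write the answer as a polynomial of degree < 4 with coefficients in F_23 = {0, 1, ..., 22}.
a(x)^(-1) ≡ 2x^3 + 7x^2 + 19x + 6 (mod f(x))

Since f is irreducible over F_23, F_23[x]/(f) is a field and a(x) ≠ 0 has an inverse. Apply the extended Euclidean algorithm to f(x) and a(x) in F_23[x]: f(x) = (18x + 14)·a(x) + (6x^2 + 3x + 13);  a(x) = (13x + 6)·(6x^2 + 3x + 13) + (15x + 19);  (6x^2 + 3x + 13) = (5x)·(15x + 19) + (13). The last nonzero remainder is the constant 13 = gcd(f, a) in F_23. Back-substituting through the division chain expresses 13 = s(x)·a(x) + t(x)·f(x) with s(x) ≡ 3x^3 + 22x^2 + 17x + 9 (mod f), so (3x^3 + 22x^2 + 17x + 9)·a(x) ≡ 13 (mod f). Multiplying by 13^(-1) ≡ 16 in F_23 gives a(x)^(-1) ≡ 16·(3x^3 + 22x^2 + 17x + 9) ≡ 2x^3 + 7x^2 + 19x + 6 (mod f). Check: (9x^3 + 6x^2 + 18x + 5)·(2x^3 + 7x^2 + 19x + 6) = 18x^6 + 6x^5 + 19x^4 + 5x^3 + 22x^2 + 19x + 7 ≡ 1 (mod x^4 + 4x^3 + 14).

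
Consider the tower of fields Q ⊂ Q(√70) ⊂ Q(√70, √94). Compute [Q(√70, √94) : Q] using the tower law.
[Q(√70, √94) : Q] = 4

[Q(√70):Q] = 2 (min poly x^2 - 70, irreducible since 70 is squarefree > 1). For the top step, suppose √94 ∈ Q(√70), say √94 = c + d√70 with c, d ∈ Q. Squaring: 94 = c^2 + 70d^2 + 2cd√70. Since √70 ∉ Q this forces 2cd = 0. If d = 0 then √94 = c ∈ Q, contradicting 94 squarefree > 1. If c = 0 then 94 = 70d^2, so 70·94 = (70d)^2 is a perfect square in Q — but 70·94 = 6580 is not a perfect square (since 70 and 94 are distinct squarefree integers). Contradiction. Hence √94 ∉ Q(√70), so x^2 - 94 stays irreducible over Q(√70) and [Q(√70, √94) : Q(√70)] = 2. By the tower law, [Q(√70, √94) : Q] = 2 · 2 = 4.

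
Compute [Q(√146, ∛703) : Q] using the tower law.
[Q(√146, ∛703) : Q] = 6

Let L = Q(√146, ∛703). Since Q(√146) ⊂ L and [Q(√146):Q] = 2, the tower law gives 2 | [L:Q]. Likewise Q(∛703) ⊂ L with [Q(∛703):Q] = 3 (because 703 is not a perfect cube), so 3 | [L:Q]. As gcd(2,3) = 1, [L:Q] is divisible by 6. Conversely L is generated over Q by √146 and ∛703, so [L:Q] ≤ 2·3 = 6. Therefore [Q(√146, ∛703) : Q] = 6.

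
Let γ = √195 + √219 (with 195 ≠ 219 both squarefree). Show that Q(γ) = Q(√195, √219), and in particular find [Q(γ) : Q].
[Q(γ) : Q] = 4 (equivalently, Q(γ) = Q(√195, √219))

Obviously Q(γ) ⊆ Q(√195, √219), and [Q(√195, √219):Q] = 4 (since 195, 219 are distinct squarefree integers > 1 with 42705 not a perfect square). To show equality we compute the minimal polynomial of γ. From γ = √195 + √219: γ^2 = 195 + 2√(42705) + 219 = 414 + 2√(42705), so γ^2 - 414 = 2√(42705); squaring, (γ^2 - 414)^2 = 4·42705, i.e. γ^4 - 828γ^2 + 171396 - 170820 = 0, i.e. γ^4 - 828γ^2 + 576 = 0. So γ is a root of x^4 - 828x^2 + 576. This polynomial is irreducible over Q: it has no rational root (each ±√195 ± √219 is irrational), and any factorization into two quadratics over Q would force √(42705) ∈ Q (pairing opposite roots) or √195, √219 ∈ Q (other pairings), all impossible. Hence [Q(γ):Q] = 4 = [Q(√195, √219):Q], so Q(γ) = Q(√195, √219).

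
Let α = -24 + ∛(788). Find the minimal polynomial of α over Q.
m_α(x) = x^3 + 72x^2 + 1728x + 13036

Set β = α + 24 = ∛(788), so β^3 = 788. Then (α + 24)^3 - 788 = 0, i.e. α is a root of g(x) = (x + 24)^3 - 788 = x^3 + 72x^2 + 1728x + 13036. Since g(x) = h(x + 24) where h(x) = x^3 - 788, and h is irreducible over Q (because 788 is not a perfect cube, so h has no rational root, and a monic cubic with no rational root is irreducible), g is also irreducible (irreducibility is preserved under the substitution x → x + 24). Hence m_α(x) = x^3 + 72x^2 + 1728x + 13036.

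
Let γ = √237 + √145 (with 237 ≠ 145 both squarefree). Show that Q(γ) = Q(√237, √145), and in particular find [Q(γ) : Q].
[Q(γ) : Q] = 4 (equivalently, Q(γ) = Q(√237, √145))

Obviously Q(γ) ⊆ Q(√237, √145), and [Q(√237, √145):Q] = 4 (since 237, 145 are distinct squarefree integers > 1 with 34365 not a perfect square). To show equality we compute the minimal polynomial of γ. From γ = √237 + √145: γ^2 = 237 + 2√(34365) + 145 = 382 + 2√(34365), so γ^2 - 382 = 2√(34365); squaring, (γ^2 - 382)^2 = 4·34365, i.e. γ^4 - 764γ^2 + 145924 - 137460 = 0, i.e. γ^4 - 764γ^2 + 8464 = 0. So γ is a root of x^4 - 764x^2 + 8464. This polynomial is irreducible over Q: it has no rational root (each ±√237 ± √145 is irrational), and any factorization into two quadratics over Q would force √(34365) ∈ Q (pairing opposite roots) or √237, √145 ∈ Q (other pairings), all impossible. Hence [Q(γ):Q] = 4 = [Q(√237, √145):Q], so Q(γ) = Q(√237, √145).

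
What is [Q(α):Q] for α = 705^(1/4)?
[Q(α):Q] = 4

α is a root of x^4 - 705. By Eisenstein's criterion at the prime p = 3 (which divides the constant term 705 but p^2 = 9 does not, since 705 is squarefree), x^4 - 705 is irreducible over Q. Hence [Q(α):Q] = 4.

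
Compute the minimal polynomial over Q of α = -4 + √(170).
m_α(x) = x^2 + 8x - 154

From α + 4 = √(170), squaring gives (α + 4)^2 = 170, i.e. α^2 + 8α + 16 = 170, so α^2 + 8α - 154 = 0. The discriminant of x^2 + 8x - 154 is (8)^2 - 4·(-154) = 64 + 616 = 680, and 4·(170) is not a perfect square in Q since 170 is squarefree and ≠ 1. Hence x^2 + 8x - 154 is irreducible over Q and is the minimal polynomial of α.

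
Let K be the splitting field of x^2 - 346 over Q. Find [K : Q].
[K : Q] = 2

f(x) = x^2 - 346 factors as (x - √346)(x + √346). The splitting field is K = Q(√346). Since 346 is squarefree and > 1, it is not a perfect square, so x^2 - 346 is irreducible over Q and [Q(√346) : Q] = 2. Hence [K : Q] = 2.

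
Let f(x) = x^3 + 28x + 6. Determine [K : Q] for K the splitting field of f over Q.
[K : Q] = 6

By the rational root test, any rational root of the monic integer polynomial f(x) = x^3 + 28x + 6 must be an integer dividing the constant term 6, i.e. one of ±{1, 2, 3, 6}. Evaluating: f(1) = 35, f(-1) = -23, f(2) = 70, f(-2) = -58, f(3) = 117, f(-3) = -105, f(6) = 390, f(-6) = -378; none is 0, so f has no rational root and is therefore irreducible over Q (a cubic with no linear factor over a field is irreducible). For an irreducible cubic, the Galois group is A_3 or S_3 according as the discriminant disc(f) = -4a^3 - 27b^2 = -4·(28)^3 - 27·(6)^2 = -88780 is or is not a square in Q. Here disc(f) = -88780 is not a perfect square in Q, so the Galois group of f over Q is not contained in A_3 and must be all of S_3. The splitting field has degree |S_3| = 6 over Q, so [K : Q] = 6.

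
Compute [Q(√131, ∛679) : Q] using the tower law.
[Q(√131, ∛679) : Q] = 6

Let L = Q(√131, ∛679). Since Q(√131) ⊂ L and [Q(√131):Q] = 2, the tower law gives 2 | [L:Q]. Likewise Q(∛679) ⊂ L with [Q(∛679):Q] = 3 (because 679 is not a perfect cube), so 3 | [L:Q]. As gcd(2,3) = 1, [L:Q] is divisible by 6. Conversely L is generated over Q by √131 and ∛679, so [L:Q] ≤ 2·3 = 6. Therefore [Q(√131, ∛679) : Q] = 6.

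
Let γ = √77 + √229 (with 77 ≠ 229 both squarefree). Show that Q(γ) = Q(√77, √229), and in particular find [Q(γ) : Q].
[Q(γ) : Q] = 4 (equivalently, Q(γ) = Q(√77, √229))

Obviously Q(γ) ⊆ Q(√77, √229), and [Q(√77, √229):Q] = 4 (since 77, 229 are distinct squarefree integers > 1 with 17633 not a perfect square). To show equality we compute the minimal polynomial of γ. From γ = √77 + √229: γ^2 = 77 + 2√(17633) + 229 = 306 + 2√(17633), so γ^2 - 306 = 2√(17633); squaring, (γ^2 - 306)^2 = 4·17633, i.e. γ^4 - 612γ^2 + 93636 - 70532 = 0, i.e. γ^4 - 612γ^2 + 23104 = 0. So γ is a root of x^4 - 612x^2 + 23104. This polynomial is irreducible over Q: it has no rational root (each ±√77 ± √229 is irrational), and any factorization into two quadratics over Q would force √(17633) ∈ Q (pairing opposite roots) or √77, √229 ∈ Q (other pairings), all impossible. Hence [Q(γ):Q] = 4 = [Q(√77, √229):Q], so Q(γ) = Q(√77, √229).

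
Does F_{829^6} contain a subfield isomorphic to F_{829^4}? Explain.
No: F_{829^4} is not a subfield of F_{829^6}

F_{p^m} embeds in F_{p^n} iff m | n. Here 4 ∤ 6 (since 6 = 1·4 + 2 with remainder 2 ≠ 0), so F_{829^4} is not a subfield of F_{829^6}. Equivalently: if it were, the tower law would give 4 = [F_{829^4}:F_829] dividing [F_{829^6}:F_829] = 6, contradiction.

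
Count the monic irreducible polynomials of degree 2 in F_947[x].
There are 447931 monic irreducible polynomials of degree 2 over F_947

Each element of F_{947^2} that lies in no proper subfield is a root of exactly one monic irreducible of degree 2 over F_947, and each such polynomial has 2 distinct roots in F_{947^2}. By Möbius inversion the count is N_947(2) = (1/2) Σ_{d|2} μ(2/d) · 947^d = (1/2)(μ(2)·947^1 + μ(1)·947^2) = 895862/2 = 447931.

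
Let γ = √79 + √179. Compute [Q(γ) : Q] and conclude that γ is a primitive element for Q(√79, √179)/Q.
[Q(γ) : Q] = 4 (equivalently, Q(γ) = Q(√79, √179))

Obviously Q(γ) ⊆ Q(√79, √179), and [Q(√79, √179):Q] = 4 (since 79, 179 are distinct squarefree integers > 1 with 14141 not a perfect square). To show equality we compute the minimal polynomial of γ. From γ = √79 + √179: γ^2 = 79 + 2√(14141) + 179 = 258 + 2√(14141), so γ^2 - 258 = 2√(14141); squaring, (γ^2 - 258)^2 = 4·14141, i.e. γ^4 - 516γ^2 + 66564 - 56564 = 0, i.e. γ^4 - 516γ^2 + 10000 = 0. So γ is a root of x^4 - 516x^2 + 10000. This polynomial is irreducible over Q: it has no rational root (each ±√79 ± √179 is irrational), and any factorization into two quadratics over Q would force √(14141) ∈ Q (pairing opposite roots) or √79, √179 ∈ Q (other pairings), all impossible. Hence [Q(γ):Q] = 4 = [Q(√79, √179):Q], so Q(γ) = Q(√79, √179).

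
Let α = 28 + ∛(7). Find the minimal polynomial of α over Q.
m_α(x) = x^3 - 84x^2 + 2352x - 21959

Set β = α - 28 = ∛(7), so β^3 = 7. Then (α - 28)^3 - 7 = 0, i.e. α is a root of g(x) = (x - 28)^3 - 7 = x^3 - 84x^2 + 2352x - 21959. Since g(x) = h(x - 28) where h(x) = x^3 - 7, and h is irreducible over Q (because 7 is not a perfect cube, so h has no rational root, and a monic cubic with no rational root is irreducible), g is also irreducible (irreducibility is preserved under the substitution x → x - 28). Hence m_α(x) = x^3 - 84x^2 + 2352x - 21959.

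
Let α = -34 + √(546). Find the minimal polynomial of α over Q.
m_α(x) = x^2 + 68x + 610

From α + 34 = √(546), squaring gives (α + 34)^2 = 546, i.e. α^2 + 68α + 1156 = 546, so α^2 + 68α + 610 = 0. The discriminant of x^2 + 68x + 610 is (68)^2 - 4·(610) = 4624 - 2440 = 2184, and 4·(546) is not a perfect square in Q since 546 is squarefree and ≠ 1. Hence x^2 + 68x + 610 is irreducible over Q and is the minimal polynomial of α.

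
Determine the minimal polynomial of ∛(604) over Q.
m_α(x) = x^3 - 604

α satisfies α^3 = 604, so x^3 - 604 annihilates α. By the rational root test, a rational root p/q (in lowest terms) of x^3 - 604 would satisfy p^3 = 604 q^3, forcing q = 1 and p^3 = 604; but 604 is not a perfect cube, contradiction. A monic cubic over Q with no rational root is irreducible (any nontrivial factorization would include a linear factor). Hence x^3 - 604 is the minimal polynomial of α, and in particular [Q(α):Q] = 3.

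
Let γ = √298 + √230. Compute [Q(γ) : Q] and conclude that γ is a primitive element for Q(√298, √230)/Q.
[Q(γ) : Q] = 4 (equivalently, Q(γ) = Q(√298, √230))

Obviously Q(γ) ⊆ Q(√298, √230), and [Q(√298, √230):Q] = 4 (since 298, 230 are distinct squarefree integers > 1 with 68540 not a perfect square). To show equality we compute the minimal polynomial of γ. From γ = √298 + √230: γ^2 = 298 + 2√(68540) + 230 = 528 + 2√(68540), so γ^2 - 528 = 2√(68540); squaring, (γ^2 - 528)^2 = 4·68540, i.e. γ^4 - 1056γ^2 + 278784 - 274160 = 0, i.e. γ^4 - 1056γ^2 + 4624 = 0. So γ is a root of x^4 - 1056x^2 + 4624. This polynomial is irreducible over Q: it has no rational root (each ±√298 ± √230 is irrational), and any factorization into two quadratics over Q would force √(68540) ∈ Q (pairing opposite roots) or √298, √230 ∈ Q (other pairings), all impossible. Hence [Q(γ):Q] = 4 = [Q(√298, √230):Q], so Q(γ) = Q(√298, √230).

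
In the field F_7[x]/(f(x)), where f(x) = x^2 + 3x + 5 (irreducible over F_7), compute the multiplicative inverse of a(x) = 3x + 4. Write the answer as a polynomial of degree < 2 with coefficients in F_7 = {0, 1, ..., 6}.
a(x)^(-1) ≡ x + 4 (mod f(x))

Since f is irreducible over F_7, F_7[x]/(f) is a field and a(x) ≠ 0 has an inverse. Apply the extended Euclidean algorithm to f(x) and a(x) in F_7[x]: f(x) = (5x + 6)·a(x) + (2). The last nonzero remainder is the constant 2 = gcd(f, a) in F_7. Back-substituting through the division chain expresses 2 = s(x)·a(x) + t(x)·f(x) with s(x) ≡ 2x + 1 (mod f), so (2x + 1)·a(x) ≡ 2 (mod f). Multiplying by 2^(-1) ≡ 4 in F_7 gives a(x)^(-1) ≡ 4·(2x + 1) ≡ x + 4 (mod f). Check: (3x + 4)·(x + 4) = 3x^2 + 2x + 2 ≡ 1 (mod x^2 + 3x + 5).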